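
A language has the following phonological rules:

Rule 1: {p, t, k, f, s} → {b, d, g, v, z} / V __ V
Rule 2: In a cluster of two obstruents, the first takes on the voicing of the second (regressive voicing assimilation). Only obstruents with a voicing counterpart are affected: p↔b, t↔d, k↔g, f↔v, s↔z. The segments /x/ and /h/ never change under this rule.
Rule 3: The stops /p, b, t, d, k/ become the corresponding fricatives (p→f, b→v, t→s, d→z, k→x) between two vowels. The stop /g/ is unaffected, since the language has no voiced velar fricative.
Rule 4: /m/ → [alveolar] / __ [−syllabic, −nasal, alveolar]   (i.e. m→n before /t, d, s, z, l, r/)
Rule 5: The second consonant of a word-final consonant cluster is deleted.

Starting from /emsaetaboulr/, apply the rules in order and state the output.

Rule 1 (intervocalic voicing): /t/ is a voiceless obstruent between vowels /e/ and /a/, so it voices to [d]. /emsaetaboulr/ → emsaedaboulr.
Rule 2 (regressive voicing assimilation): no segment meets the environment; /emsaedaboulr/ is unchanged.
Rule 3 (intervocalic spirantization): /d/ is a stop between vowels /e/ and /a/, so it spirantizes to the fricative [z]. /b/ is a stop between vowels /a/ and /o/, so it spirantizes to the fricative [v]. /emsaedaboulr/ → emsaezavoulr.
Rule 4 (nasal place assimilation): /m/ precedes the alveolar consonant /s/, so it assimilates in place to [n]. /emsaezavoulr/ → ensaezavoulr.
Rule 5 (final cluster simplification): /r/ is the second consonant of a word-final cluster /lr/, so it deletes. /ensaezavoulr/ → ensaezavoul.

ensaezavoul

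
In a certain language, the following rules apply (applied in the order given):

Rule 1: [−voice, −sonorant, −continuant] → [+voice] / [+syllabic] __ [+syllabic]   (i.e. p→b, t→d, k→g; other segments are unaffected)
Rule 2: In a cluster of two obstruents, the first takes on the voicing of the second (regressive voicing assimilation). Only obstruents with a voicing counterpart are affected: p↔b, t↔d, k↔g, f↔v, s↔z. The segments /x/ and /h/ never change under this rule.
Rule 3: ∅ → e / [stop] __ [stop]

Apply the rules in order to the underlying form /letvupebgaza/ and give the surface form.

ledvubebegaza

Rule 1 (intervocalic voicing): /p/ is a voiceless stop between vowels /u/ and /e/, so it voices to [b]. /letvupebgaza/ → letvubebgaza.
Rule 2 (regressive voicing assimilation): /t/ precedes the voiced obstruent /v/, so it voices to [d] by assimilation. /letvubebgaza/ → ledvubebgaza.
Rule 3 (stop-cluster e-epenthesis): /b/ and /g/ form a stop–stop cluster, so [e] is inserted between them. /ledvubebgaza/ → ledvubebegaza.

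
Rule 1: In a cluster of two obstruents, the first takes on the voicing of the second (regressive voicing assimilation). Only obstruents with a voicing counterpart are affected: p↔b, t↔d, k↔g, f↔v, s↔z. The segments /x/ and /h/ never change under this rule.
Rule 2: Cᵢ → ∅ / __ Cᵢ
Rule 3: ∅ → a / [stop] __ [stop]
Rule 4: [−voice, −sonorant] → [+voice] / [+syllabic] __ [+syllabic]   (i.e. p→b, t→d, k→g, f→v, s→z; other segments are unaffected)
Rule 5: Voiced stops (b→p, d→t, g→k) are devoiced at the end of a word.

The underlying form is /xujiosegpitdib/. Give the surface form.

Rule 1 (regressive voicing assimilation): /g/ precedes the voiceless obstruent /p/, so it devoices to [k] by assimilation. /t/ precedes the voiced obstruent /d/, so it voices to [d] by assimilation. /xujiosegpitdib/ → xujiosekpiddib.
Rule 2 (degemination): /dd/ is a geminate; the first /d/ deletes. /xujiosekpiddib/ → xujiosekpidib.
Rule 3 (stop-cluster a-epenthesis): /k/ and /p/ form a stop–stop cluster, so [a] is inserted between them. /xujiosekpidib/ → xujiosekapidib.
Rule 4 (intervocalic voicing): /s/ is a voiceless obstruent between vowels /o/ and /e/, so it voices to [z]. /k/ is a voiceless obstruent between vowels /e/ and /a/, so it voices to [g]. /p/ is a voiceless obstruent between vowels /a/ and /i/, so it voices to [b]. /xujiosekapidib/ → xujiozegabidib.
Rule 5 (final devoicing): /b/ is a voiced stop in word-final position, so it devoices to [p]. /xujiozegabidib/ → xujiozegabidip.

xujiozegabidip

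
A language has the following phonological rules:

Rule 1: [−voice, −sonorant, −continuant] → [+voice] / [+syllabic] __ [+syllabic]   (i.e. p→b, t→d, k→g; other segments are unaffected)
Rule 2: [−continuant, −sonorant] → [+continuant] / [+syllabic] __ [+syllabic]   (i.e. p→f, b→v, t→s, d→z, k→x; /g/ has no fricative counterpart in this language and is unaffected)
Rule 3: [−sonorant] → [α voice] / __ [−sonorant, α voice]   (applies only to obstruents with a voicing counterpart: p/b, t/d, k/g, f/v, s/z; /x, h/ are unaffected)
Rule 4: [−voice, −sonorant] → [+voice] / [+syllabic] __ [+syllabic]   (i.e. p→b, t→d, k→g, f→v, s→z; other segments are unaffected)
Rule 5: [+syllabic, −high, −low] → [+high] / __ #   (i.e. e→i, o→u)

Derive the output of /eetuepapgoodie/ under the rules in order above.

eezuevabgoozii

Rule 1 (intervocalic voicing): /t/ is a voiceless stop between vowels /e/ and /u/, so it voices to [d]. /p/ is a voiceless stop between vowels /e/ and /a/, so it voices to [b]. /eetuepapgoodie/ → eeduebapgoodie.
Rule 2 (intervocalic spirantization): /d/ is a stop between vowels /e/ and /u/, so it spirantizes to the fricative [z]. /b/ is a stop between vowels /e/ and /a/, so it spirantizes to the fricative [v]. /d/ is a stop between vowels /o/ and /i/, so it spirantizes to the fricative [z]. /eeduebapgoodie/ → eezuevapgoozie.
Rule 3 (regressive voicing assimilation): /p/ precedes the voiced obstruent /g/, so it voices to [b] by assimilation. /eezuevapgoozie/ → eezuevabgoozie.
Rule 4 (intervocalic voicing): no segment meets the environment; /eezuevabgoozie/ is unchanged.
Rule 5 (final vowel raising): /e/ is a mid vowel in word-final position, so it raises to [i]. /eezuevabgoozie/ → eezuevabgoozii.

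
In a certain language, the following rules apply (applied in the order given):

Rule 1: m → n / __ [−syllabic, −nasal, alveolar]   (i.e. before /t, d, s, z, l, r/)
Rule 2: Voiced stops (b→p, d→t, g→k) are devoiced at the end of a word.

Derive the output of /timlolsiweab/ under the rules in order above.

tinlolsiweap

Rule 1 (nasal place assimilation): /m/ precedes the alveolar consonant /l/, so it assimilates in place to [n]. /timlolsiweab/ → tinlolsiweab.
Rule 2 (final devoicing): /b/ is a voiced stop in word-final position, so it devoices to [p]. /tinlolsiweab/ → tinlolsiweap.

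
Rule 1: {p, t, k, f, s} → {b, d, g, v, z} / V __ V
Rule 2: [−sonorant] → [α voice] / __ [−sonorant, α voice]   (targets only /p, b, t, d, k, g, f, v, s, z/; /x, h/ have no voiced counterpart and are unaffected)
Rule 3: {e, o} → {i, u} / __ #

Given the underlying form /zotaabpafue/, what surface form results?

zodaappavui

Rule 1 (intervocalic voicing): /t/ is a voiceless obstruent between vowels /o/ and /a/, so it voices to [d]. /f/ is a voiceless obstruent between vowels /a/ and /u/, so it voices to [v]. /zotaabpafue/ → zodaabpavue.
Rule 2 (regressive voicing assimilation): /b/ precedes the voiceless obstruent /p/, so it devoices to [p] by assimilation. /zodaabpavue/ → zodaappavue.
Rule 3 (final vowel raising): /e/ is a mid vowel in word-final position, so it raises to [i]. /zodaappavue/ → zodaappavui.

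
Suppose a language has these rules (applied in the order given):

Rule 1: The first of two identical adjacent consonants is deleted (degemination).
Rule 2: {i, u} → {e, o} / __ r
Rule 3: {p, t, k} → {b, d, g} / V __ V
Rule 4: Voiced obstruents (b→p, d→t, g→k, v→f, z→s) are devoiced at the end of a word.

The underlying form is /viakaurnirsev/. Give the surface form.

viagaornersef

Rule 1 (degemination): no segment meets the environment; /viakaurnirsev/ is unchanged.
Rule 2 (pre-rhotic lowering): /u/ is a high vowel immediately before /r/, so it lowers to [o]. /i/ is a high vowel immediately before /r/, so it lowers to [e]. /viakaurnirsev/ → viakaornersev.
Rule 3 (intervocalic voicing): /k/ is a voiceless stop between vowels /a/ and /a/, so it voices to [g]. /viakaornersev/ → viagaornersev.
Rule 4 (final devoicing): /v/ is a voiced obstruent in word-final position, so it devoices to [f]. /viagaornersev/ → viagaornersef.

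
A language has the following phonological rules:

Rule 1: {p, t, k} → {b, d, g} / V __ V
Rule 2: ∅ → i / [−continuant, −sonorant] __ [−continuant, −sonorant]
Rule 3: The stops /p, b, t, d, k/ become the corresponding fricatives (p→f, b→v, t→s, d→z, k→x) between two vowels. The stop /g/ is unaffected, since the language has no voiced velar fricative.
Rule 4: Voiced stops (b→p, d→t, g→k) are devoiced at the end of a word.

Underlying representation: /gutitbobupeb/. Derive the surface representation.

guzisivovuvep

Rule 1 (intervocalic voicing): /t/ is a voiceless stop between vowels /u/ and /i/, so it voices to [d]. /p/ is a voiceless stop between vowels /u/ and /e/, so it voices to [b]. /gutitbobupeb/ → guditbobubeb.
Rule 2 (stop-cluster i-epenthesis): /t/ and /b/ form a stop–stop cluster, so [i] is inserted between them. /guditbobubeb/ → guditibobubeb.
Rule 3 (intervocalic spirantization): /d/ is a stop between vowels /u/ and /i/, so it spirantizes to the fricative [z]. /t/ is a stop between vowels /i/ and /i/, so it spirantizes to the fricative [s]. /b/ is a stop between vowels /i/ and /o/, so it spirantizes to the fricative [v]. /b/ is a stop between vowels /o/ and /u/, so it spirantizes to the fricative [v]. /b/ is a stop between vowels /u/ and /e/, so it spirantizes to the fricative [v]. /guditibobubeb/ → guzisivovuveb.
Rule 4 (final devoicing): /b/ is a voiced stop in word-final position, so it devoices to [p]. /guzisivovuveb/ → guzisivovuvep.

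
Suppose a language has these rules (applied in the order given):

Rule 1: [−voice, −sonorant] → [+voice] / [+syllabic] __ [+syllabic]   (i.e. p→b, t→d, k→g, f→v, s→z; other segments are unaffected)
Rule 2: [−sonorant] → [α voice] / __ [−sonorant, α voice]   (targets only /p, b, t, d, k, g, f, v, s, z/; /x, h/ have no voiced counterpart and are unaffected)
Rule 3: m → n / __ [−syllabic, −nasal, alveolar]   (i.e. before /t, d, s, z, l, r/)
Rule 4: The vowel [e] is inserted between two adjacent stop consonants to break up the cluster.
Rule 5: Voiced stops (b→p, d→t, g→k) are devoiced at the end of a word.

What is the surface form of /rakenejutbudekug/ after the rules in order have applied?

ragenejudebudeguk

Rule 1 (intervocalic voicing): /k/ is a voiceless obstruent between vowels /a/ and /e/, so it voices to [g]. /k/ is a voiceless obstruent between vowels /e/ and /u/, so it voices to [g]. /rakenejutbudekug/ → ragenejutbudegug.
Rule 2 (regressive voicing assimilation): /t/ precedes the voiced obstruent /b/, so it voices to [d] by assimilation. /ragenejutbudegug/ → ragenejudbudegug.
Rule 3 (nasal place assimilation): no segment meets the environment; /ragenejudbudegug/ is unchanged.
Rule 4 (stop-cluster e-epenthesis): /d/ and /b/ form a stop–stop cluster, so [e] is inserted between them. /ragenejudbudegug/ → ragenejudebudegug.
Rule 5 (final devoicing): /g/ is a voiced stop in word-final position, so it devoices to [k]. /ragenejudebudegug/ → ragenejudebudeguk.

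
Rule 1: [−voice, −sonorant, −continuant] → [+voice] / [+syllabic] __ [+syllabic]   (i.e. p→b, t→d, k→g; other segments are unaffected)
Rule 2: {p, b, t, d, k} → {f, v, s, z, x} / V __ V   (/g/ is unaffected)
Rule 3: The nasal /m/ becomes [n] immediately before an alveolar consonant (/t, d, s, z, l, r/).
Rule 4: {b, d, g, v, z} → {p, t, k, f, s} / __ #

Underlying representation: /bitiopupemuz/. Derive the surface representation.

biziovuvemus

Rule 1 (intervocalic voicing): /t/ is a voiceless stop between vowels /i/ and /i/, so it voices to [d]. /p/ is a voiceless stop between vowels /o/ and /u/, so it voices to [b]. /p/ is a voiceless stop between vowels /u/ and /e/, so it voices to [b]. /bitiopupemuz/ → bidiobubemuz.
Rule 2 (intervocalic spirantization): /d/ is a stop between vowels /i/ and /i/, so it spirantizes to the fricative [z]. /b/ is a stop between vowels /o/ and /u/, so it spirantizes to the fricative [v]. /b/ is a stop between vowels /u/ and /e/, so it spirantizes to the fricative [v]. /bidiobubemuz/ → biziovuvemuz.
Rule 3 (nasal place assimilation): no segment meets the environment; /biziovuvemuz/ is unchanged.
Rule 4 (final devoicing): /z/ is a voiced obstruent in word-final position, so it devoices to [s]. /biziovuvemuz/ → biziovuvemus.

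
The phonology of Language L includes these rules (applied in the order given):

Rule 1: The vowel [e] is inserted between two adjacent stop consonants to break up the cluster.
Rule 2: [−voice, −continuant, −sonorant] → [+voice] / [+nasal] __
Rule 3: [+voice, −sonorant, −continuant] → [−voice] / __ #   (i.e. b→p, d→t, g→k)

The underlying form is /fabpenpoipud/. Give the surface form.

fabepenboiput

Rule 1 (stop-cluster e-epenthesis): /b/ and /p/ form a stop–stop cluster, so [e] is inserted between them. /fabpenpoipud/ → fabepenpoipud.
Rule 2 (post-nasal voicing): /p/ is a voiceless stop immediately after the nasal /n/, so it voices to [b]. /fabepenpoipud/ → fabepenboipud.
Rule 3 (final devoicing): /d/ is a voiced stop in word-final position, so it devoices to [t]. /fabepenboipud/ → fabepenboiput.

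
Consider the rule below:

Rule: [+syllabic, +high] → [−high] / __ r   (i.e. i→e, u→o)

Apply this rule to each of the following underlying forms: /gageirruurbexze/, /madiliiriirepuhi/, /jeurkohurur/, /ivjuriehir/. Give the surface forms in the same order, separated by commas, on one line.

gageerruorbexze, madilierierepuhi, jeorkohoror, ivjorieher

/gageirruurbexze/: /i/ is a high vowel immediately before /r/, so it lowers to [e]. /u/ is a high vowel immediately before /r/, so it lowers to [o]. → [gageerruorbexze].
/madiliiriirepuhi/: /i/ is a high vowel immediately before /r/, so it lowers to [e]. /i/ is a high vowel immediately before /r/, so it lowers to [e]. → [madilierierepuhi].
/jeurkohurur/: /u/ is a high vowel immediately before /r/, so it lowers to [o]. /u/ is a high vowel immediately before /r/, so it lowers to [o]. /u/ is a high vowel immediately before /r/, so it lowers to [o]. → [jeorkohoror].
/ivjuriehir/: /u/ is a high vowel immediately before /r/, so it lowers to [o]. /i/ is a high vowel immediately before /r/, so it lowers to [e]. → [ivjorieher].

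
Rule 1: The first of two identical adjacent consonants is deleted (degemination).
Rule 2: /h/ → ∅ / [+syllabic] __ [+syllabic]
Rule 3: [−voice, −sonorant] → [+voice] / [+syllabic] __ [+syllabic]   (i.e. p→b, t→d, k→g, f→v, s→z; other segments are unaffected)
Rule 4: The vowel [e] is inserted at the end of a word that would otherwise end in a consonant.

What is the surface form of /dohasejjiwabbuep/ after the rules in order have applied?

doazejiwabuepe

Rule 1 (degemination): /jj/ is a geminate; the first /j/ deletes. /bb/ is a geminate; the first /b/ deletes. /dohasejjiwabbuep/ → dohasejiwabuep.
Rule 2 (intervocalic h-deletion): /h/ occurs between vowels /o/ and /a/, so it deletes. /dohasejiwabuep/ → doasejiwabuep.
Rule 3 (intervocalic voicing): /s/ is a voiceless obstruent between vowels /a/ and /e/, so it voices to [z]. /doasejiwabuep/ → doazejiwabuep.
Rule 4 (final e-epenthesis): the form ends in the consonant /p/, so [e] is inserted word-finally. /doazejiwabuep/ → doazejiwabuepe.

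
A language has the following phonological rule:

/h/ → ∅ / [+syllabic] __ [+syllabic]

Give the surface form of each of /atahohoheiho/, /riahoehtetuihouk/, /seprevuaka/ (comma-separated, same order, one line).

ataooeio, riaoehtetuiouk, seprevuaka

/atahohoheiho/: /h/ occurs between vowels /a/ and /o/, so it deletes. /h/ occurs between vowels /o/ and /o/, so it deletes. /h/ occurs between vowels /o/ and /e/, so it deletes. /h/ occurs between vowels /i/ and /o/, so it deletes. → [ataooeio].
/riahoehtetuihouk/: /h/ occurs between vowels /a/ and /o/, so it deletes. /h/ occurs between vowels /i/ and /o/, so it deletes. → [riaoehtetuiouk].
/seprevuaka/: the rule's environment is not met; surfaces unchanged as [seprevuaka].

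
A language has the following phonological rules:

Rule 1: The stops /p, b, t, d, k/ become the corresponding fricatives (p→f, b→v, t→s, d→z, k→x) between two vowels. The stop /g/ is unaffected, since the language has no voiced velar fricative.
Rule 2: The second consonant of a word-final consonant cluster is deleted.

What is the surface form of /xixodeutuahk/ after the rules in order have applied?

xixozeusuah

Rule 1 (intervocalic spirantization): /d/ is a stop between vowels /o/ and /e/, so it spirantizes to the fricative [z]. /t/ is a stop between vowels /u/ and /u/, so it spirantizes to the fricative [s]. /xixodeutuahk/ → xixozeusuahk.
Rule 2 (final cluster simplification): /k/ is the second consonant of a word-final cluster /hk/, so it deletes. /xixozeusuahk/ → xixozeusuah.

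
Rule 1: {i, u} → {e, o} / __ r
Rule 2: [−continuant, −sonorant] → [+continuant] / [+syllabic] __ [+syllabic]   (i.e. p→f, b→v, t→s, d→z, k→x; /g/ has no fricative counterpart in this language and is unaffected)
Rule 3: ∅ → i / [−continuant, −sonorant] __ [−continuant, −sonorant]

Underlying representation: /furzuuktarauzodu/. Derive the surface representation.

Rule 1 (pre-rhotic lowering): /u/ is a high vowel immediately before /r/, so it lowers to [o]. /furzuuktarauzodu/ → forzuuktarauzodu.
Rule 2 (intervocalic spirantization): /d/ is a stop between vowels /o/ and /u/, so it spirantizes to the fricative [z]. /forzuuktarauzodu/ → forzuuktarauzozu.
Rule 3 (stop-cluster i-epenthesis): /k/ and /t/ form a stop–stop cluster, so [i] is inserted between them. /forzuuktarauzozu/ → forzuukitarauzozu.

forzuukitarauzozu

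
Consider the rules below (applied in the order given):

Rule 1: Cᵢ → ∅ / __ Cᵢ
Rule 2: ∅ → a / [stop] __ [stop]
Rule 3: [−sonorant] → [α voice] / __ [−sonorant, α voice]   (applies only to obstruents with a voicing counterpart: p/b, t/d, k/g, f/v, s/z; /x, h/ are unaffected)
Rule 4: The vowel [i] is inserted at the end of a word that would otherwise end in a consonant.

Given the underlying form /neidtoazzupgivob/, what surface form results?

neidatoazupagivobi

Rule 1 (degemination): /zz/ is a geminate; the first /z/ deletes. /neidtoazzupgivob/ → neidtoazupgivob.
Rule 2 (stop-cluster a-epenthesis): /d/ and /t/ form a stop–stop cluster, so [a] is inserted between them. /p/ and /g/ form a stop–stop cluster, so [a] is inserted between them. /neidtoazupgivob/ → neidatoazupagivob.
Rule 3 (regressive voicing assimilation): no segment meets the environment; /neidatoazupagivob/ is unchanged.
Rule 4 (final i-epenthesis): the form ends in the consonant /b/, so [i] is inserted word-finally. /neidatoazupagivob/ → neidatoazupagivobi.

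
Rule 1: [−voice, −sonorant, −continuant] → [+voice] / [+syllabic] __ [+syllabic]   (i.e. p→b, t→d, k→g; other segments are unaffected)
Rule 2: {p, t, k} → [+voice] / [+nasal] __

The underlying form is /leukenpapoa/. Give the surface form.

leugenbaboa

Rule 1 (intervocalic voicing): /k/ is a voiceless stop between vowels /u/ and /e/, so it voices to [g]. /p/ is a voiceless stop between vowels /a/ and /o/, so it voices to [b]. /leukenpapoa/ → leugenpaboa.
Rule 2 (post-nasal voicing): /p/ is a voiceless stop immediately after the nasal /n/, so it voices to [b]. /leugenpaboa/ → leugenbaboa.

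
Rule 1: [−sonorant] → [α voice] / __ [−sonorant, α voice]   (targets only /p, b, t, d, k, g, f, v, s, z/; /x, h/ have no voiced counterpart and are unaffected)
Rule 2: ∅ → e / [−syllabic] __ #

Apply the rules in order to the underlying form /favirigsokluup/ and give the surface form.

Rule 1 (regressive voicing assimilation): /g/ precedes the voiceless obstruent /s/, so it devoices to [k] by assimilation. /favirigsokluup/ → faviriksokluup.
Rule 2 (final e-epenthesis): the form ends in the consonant /p/, so [e] is inserted word-finally. /faviriksokluup/ → faviriksokluupe.

faviriksokluupe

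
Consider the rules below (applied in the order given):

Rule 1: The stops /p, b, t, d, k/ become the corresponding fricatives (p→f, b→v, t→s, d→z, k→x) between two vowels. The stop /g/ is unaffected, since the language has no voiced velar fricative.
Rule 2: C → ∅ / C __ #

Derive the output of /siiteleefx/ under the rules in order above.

siiseleef

Rule 1 (intervocalic spirantization): /t/ is a stop between vowels /i/ and /e/, so it spirantizes to the fricative [s]. /siiteleefx/ → siiseleefx.
Rule 2 (final cluster simplification): /x/ is the second consonant of a word-final cluster /fx/, so it deletes. /siiseleefx/ → siiseleef.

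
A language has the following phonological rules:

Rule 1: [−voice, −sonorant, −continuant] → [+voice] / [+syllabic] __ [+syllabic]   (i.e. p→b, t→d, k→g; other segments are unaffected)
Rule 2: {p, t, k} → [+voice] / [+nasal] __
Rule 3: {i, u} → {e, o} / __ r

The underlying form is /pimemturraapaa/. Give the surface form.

Rule 1 (intervocalic voicing): /p/ is a voiceless stop between vowels /a/ and /a/, so it voices to [b]. /pimemturraapaa/ → pimemturraabaa.
Rule 2 (post-nasal voicing): /t/ is a voiceless stop immediately after the nasal /m/, so it voices to [d]. /pimemturraabaa/ → pimemdurraabaa.
Rule 3 (pre-rhotic lowering): /u/ is a high vowel immediately before /r/, so it lowers to [o]. /pimemdurraabaa/ → pimemdorraabaa.

pimemdorraabaa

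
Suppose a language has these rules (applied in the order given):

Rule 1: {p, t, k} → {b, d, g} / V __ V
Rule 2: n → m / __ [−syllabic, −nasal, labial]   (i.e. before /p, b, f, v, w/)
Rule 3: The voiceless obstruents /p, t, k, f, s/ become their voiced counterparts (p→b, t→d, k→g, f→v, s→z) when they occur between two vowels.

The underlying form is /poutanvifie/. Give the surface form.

poudamvivie

Rule 1 (intervocalic voicing): /t/ is a voiceless stop between vowels /u/ and /a/, so it voices to [d]. /poutanvifie/ → poudanvifie.
Rule 2 (nasal place assimilation): /n/ precedes the labial consonant /v/, so it assimilates in place to [m]. /poudanvifie/ → poudamvifie.
Rule 3 (intervocalic voicing): /f/ is a voiceless obstruent between vowels /i/ and /i/, so it voices to [v]. /poudamvifie/ → poudamvivie.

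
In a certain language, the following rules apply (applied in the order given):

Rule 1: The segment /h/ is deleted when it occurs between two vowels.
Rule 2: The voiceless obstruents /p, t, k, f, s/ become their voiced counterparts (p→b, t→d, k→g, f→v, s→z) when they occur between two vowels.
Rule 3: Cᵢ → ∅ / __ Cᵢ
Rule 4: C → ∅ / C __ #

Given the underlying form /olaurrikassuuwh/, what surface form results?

olaurigasuuw

Rule 1 (intervocalic h-deletion): no segment meets the environment; /olaurrikassuuwh/ is unchanged.
Rule 2 (intervocalic voicing): /k/ is a voiceless obstruent between vowels /i/ and /a/, so it voices to [g]. /olaurrikassuuwh/ → olaurrigassuuwh.
Rule 3 (degemination): /rr/ is a geminate; the first /r/ deletes. /ss/ is a geminate; the first /s/ deletes. /olaurrigassuuwh/ → olaurigasuuwh.
Rule 4 (final cluster simplification): /h/ is the second consonant of a word-final cluster /wh/, so it deletes. /olaurigasuuwh/ → olaurigasuuw.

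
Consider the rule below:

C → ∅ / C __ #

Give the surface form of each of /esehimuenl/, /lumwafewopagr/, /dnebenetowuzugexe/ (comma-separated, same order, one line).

esehimuen, lumwafewopag, dnebenetowuzugexe

/esehimuenl/: /l/ is the second consonant of a word-final cluster /nl/, so it deletes. → [esehimuen].
/lumwafewopagr/: /r/ is the second consonant of a word-final cluster /gr/, so it deletes. → [lumwafewopag].
/dnebenetowuzugexe/: the rule's environment is not met; surfaces unchanged as [dnebenetowuzugexe].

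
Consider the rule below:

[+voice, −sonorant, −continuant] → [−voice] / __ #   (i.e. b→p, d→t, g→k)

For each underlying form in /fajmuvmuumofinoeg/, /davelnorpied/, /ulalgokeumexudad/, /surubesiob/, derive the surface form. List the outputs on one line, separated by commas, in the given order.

/fajmuvmuumofinoeg/: /g/ is a voiced stop in word-final position, so it devoices to [k]. → [fajmuvmuumofinoek].
/davelnorpied/: /d/ is a voiced stop in word-final position, so it devoices to [t]. → [davelnorpiet].
/ulalgokeumexudad/: /d/ is a voiced stop in word-final position, so it devoices to [t]. → [ulalgokeumexudat].
/surubesiob/: /b/ is a voiced stop in word-final position, so it devoices to [p]. → [surubesiop].

fajmuvmuumofinoek, davelnorpiet, ulalgokeumexudat, surubesiop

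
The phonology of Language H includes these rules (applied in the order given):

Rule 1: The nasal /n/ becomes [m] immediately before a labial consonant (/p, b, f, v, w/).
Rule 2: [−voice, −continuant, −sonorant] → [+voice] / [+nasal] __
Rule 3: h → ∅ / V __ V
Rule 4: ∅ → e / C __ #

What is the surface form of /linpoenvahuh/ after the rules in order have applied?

Rule 1 (nasal place assimilation): /n/ precedes the labial consonant /p/, so it assimilates in place to [m]. /n/ precedes the labial consonant /v/, so it assimilates in place to [m]. /linpoenvahuh/ → limpoemvahuh.
Rule 2 (post-nasal voicing): /p/ is a voiceless stop immediately after the nasal /m/, so it voices to [b]. /limpoemvahuh/ → limboemvahuh.
Rule 3 (intervocalic h-deletion): /h/ occurs between vowels /a/ and /u/, so it deletes. /limboemvahuh/ → limboemvauh.
Rule 4 (final e-epenthesis): the form ends in the consonant /h/, so [e] is inserted word-finally. /limboemvauh/ → limboemvauhe.

limboemvauhe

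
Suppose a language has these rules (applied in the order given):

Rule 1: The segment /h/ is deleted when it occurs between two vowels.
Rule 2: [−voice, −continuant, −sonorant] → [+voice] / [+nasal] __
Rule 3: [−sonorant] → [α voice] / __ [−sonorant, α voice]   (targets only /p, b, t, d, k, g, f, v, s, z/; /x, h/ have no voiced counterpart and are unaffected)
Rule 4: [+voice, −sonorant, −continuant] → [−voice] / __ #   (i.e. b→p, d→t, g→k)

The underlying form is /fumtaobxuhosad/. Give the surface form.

Rule 1 (intervocalic h-deletion): /h/ occurs between vowels /u/ and /o/, so it deletes. /fumtaobxuhosad/ → fumtaobxuosad.
Rule 2 (post-nasal voicing): /t/ is a voiceless stop immediately after the nasal /m/, so it voices to [d]. /fumtaobxuosad/ → fumdaobxuosad.
Rule 3 (regressive voicing assimilation): /b/ precedes the voiceless obstruent /x/, so it devoices to [p] by assimilation. /fumdaobxuosad/ → fumdaopxuosad.
Rule 4 (final devoicing): /d/ is a voiced stop in word-final position, so it devoices to [t]. /fumdaopxuosad/ → fumdaopxuosat.

fumdaopxuosat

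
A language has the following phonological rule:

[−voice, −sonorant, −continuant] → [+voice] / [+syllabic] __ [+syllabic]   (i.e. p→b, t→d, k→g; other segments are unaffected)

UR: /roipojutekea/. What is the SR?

roibojudegea

/p/ is a voiceless stop between vowels /i/ and /o/, so it voices to [b].
/t/ is a voiceless stop between vowels /u/ and /e/, so it voices to [d].
/k/ is a voiceless stop between vowels /e/ and /e/, so it voices to [g].
Surface form: [roibojudegea].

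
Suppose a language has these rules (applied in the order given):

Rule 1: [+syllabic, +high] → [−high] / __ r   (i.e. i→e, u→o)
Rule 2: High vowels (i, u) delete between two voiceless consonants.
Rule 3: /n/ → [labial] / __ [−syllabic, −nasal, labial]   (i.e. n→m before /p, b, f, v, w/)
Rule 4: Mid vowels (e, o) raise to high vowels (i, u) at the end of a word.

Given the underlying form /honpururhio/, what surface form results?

Rule 1 (pre-rhotic lowering): /u/ is a high vowel immediately before /r/, so it lowers to [o]. /u/ is a high vowel immediately before /r/, so it lowers to [o]. /honpururhio/ → honpororhio.
Rule 2 (high vowel syncope): no segment meets the environment; /honpororhio/ is unchanged.
Rule 3 (nasal place assimilation): /n/ precedes the labial consonant /p/, so it assimilates in place to [m]. /honpororhio/ → hompororhio.
Rule 4 (final vowel raising): /o/ is a mid vowel in word-final position, so it raises to [u]. /hompororhio/ → hompororhiu.

hompororhiu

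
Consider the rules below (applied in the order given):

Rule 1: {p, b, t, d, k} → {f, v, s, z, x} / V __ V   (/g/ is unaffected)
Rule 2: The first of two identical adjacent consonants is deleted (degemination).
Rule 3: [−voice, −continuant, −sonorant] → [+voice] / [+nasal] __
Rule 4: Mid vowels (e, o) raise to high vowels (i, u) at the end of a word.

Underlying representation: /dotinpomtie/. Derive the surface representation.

dosinbomdii

Rule 1 (intervocalic spirantization): /t/ is a stop between vowels /o/ and /i/, so it spirantizes to the fricative [s]. /dotinpomtie/ → dosinpomtie.
Rule 2 (degemination): no segment meets the environment; /dosinpomtie/ is unchanged.
Rule 3 (post-nasal voicing): /p/ is a voiceless stop immediately after the nasal /n/, so it voices to [b]. /t/ is a voiceless stop immediately after the nasal /m/, so it voices to [d]. /dosinpomtie/ → dosinbomdie.
Rule 4 (final vowel raising): /e/ is a mid vowel in word-final position, so it raises to [i]. /dosinbomdie/ → dosinbomdii.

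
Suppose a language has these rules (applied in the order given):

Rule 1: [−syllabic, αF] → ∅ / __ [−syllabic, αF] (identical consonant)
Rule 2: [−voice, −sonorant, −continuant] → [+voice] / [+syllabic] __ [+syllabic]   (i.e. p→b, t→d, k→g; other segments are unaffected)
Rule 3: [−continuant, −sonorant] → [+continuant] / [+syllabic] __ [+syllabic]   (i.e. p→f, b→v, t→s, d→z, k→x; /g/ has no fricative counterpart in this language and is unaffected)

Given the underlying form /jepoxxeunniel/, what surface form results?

jevoxeuniel

Rule 1 (degemination): /xx/ is a geminate; the first /x/ deletes. /nn/ is a geminate; the first /n/ deletes. /jepoxxeunniel/ → jepoxeuniel.
Rule 2 (intervocalic voicing): /p/ is a voiceless stop between vowels /e/ and /o/, so it voices to [b]. /jepoxeuniel/ → jeboxeuniel.
Rule 3 (intervocalic spirantization): /b/ is a stop between vowels /e/ and /o/, so it spirantizes to the fricative [v]. /jeboxeuniel/ → jevoxeuniel.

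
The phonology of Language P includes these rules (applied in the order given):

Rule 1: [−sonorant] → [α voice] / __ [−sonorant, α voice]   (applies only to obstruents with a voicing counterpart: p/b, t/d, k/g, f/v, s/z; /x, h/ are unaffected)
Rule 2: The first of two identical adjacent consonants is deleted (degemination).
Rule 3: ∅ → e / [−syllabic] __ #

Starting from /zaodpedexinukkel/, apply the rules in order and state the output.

zaotpedexinukele

Rule 1 (regressive voicing assimilation): /d/ precedes the voiceless obstruent /p/, so it devoices to [t] by assimilation. /zaodpedexinukkel/ → zaotpedexinukkel.
Rule 2 (degemination): /kk/ is a geminate; the first /k/ deletes. /zaotpedexinukkel/ → zaotpedexinukel.
Rule 3 (final e-epenthesis): the form ends in the consonant /l/, so [e] is inserted word-finally. /zaotpedexinukel/ → zaotpedexinukele.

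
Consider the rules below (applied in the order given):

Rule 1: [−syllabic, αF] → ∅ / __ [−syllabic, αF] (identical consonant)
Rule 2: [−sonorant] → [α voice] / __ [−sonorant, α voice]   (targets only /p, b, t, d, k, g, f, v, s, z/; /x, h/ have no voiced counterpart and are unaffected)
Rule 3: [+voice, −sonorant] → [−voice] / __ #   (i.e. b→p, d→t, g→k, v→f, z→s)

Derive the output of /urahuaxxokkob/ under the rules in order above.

Rule 1 (degemination): /xx/ is a geminate; the first /x/ deletes. /kk/ is a geminate; the first /k/ deletes. /urahuaxxokkob/ → urahuaxokob.
Rule 2 (regressive voicing assimilation): no segment meets the environment; /urahuaxokob/ is unchanged.
Rule 3 (final devoicing): /b/ is a voiced obstruent in word-final position, so it devoices to [p]. /urahuaxokob/ → urahuaxokop.

urahuaxokop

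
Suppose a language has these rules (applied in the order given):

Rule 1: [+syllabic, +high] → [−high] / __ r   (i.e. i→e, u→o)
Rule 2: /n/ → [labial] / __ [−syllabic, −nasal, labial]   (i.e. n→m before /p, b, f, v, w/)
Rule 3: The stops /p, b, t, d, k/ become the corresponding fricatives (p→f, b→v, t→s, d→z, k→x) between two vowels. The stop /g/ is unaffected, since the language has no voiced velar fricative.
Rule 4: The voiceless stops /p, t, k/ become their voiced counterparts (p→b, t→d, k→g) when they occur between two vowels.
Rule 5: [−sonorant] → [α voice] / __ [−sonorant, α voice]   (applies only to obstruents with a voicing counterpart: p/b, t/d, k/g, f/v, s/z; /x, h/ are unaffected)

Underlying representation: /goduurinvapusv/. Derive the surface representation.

gozuorimvafuzv

Rule 1 (pre-rhotic lowering): /u/ is a high vowel immediately before /r/, so it lowers to [o]. /goduurinvapusv/ → goduorinvapusv.
Rule 2 (nasal place assimilation): /n/ precedes the labial consonant /v/, so it assimilates in place to [m]. /goduorinvapusv/ → goduorimvapusv.
Rule 3 (intervocalic spirantization): /d/ is a stop between vowels /o/ and /u/, so it spirantizes to the fricative [z]. /p/ is a stop between vowels /a/ and /u/, so it spirantizes to the fricative [f]. /goduorimvapusv/ → gozuorimvafusv.
Rule 4 (intervocalic voicing): no segment meets the environment; /gozuorimvafusv/ is unchanged.
Rule 5 (regressive voicing assimilation): /s/ precedes the voiced obstruent /v/, so it voices to [z] by assimilation. /gozuorimvafusv/ → gozuorimvafuzv.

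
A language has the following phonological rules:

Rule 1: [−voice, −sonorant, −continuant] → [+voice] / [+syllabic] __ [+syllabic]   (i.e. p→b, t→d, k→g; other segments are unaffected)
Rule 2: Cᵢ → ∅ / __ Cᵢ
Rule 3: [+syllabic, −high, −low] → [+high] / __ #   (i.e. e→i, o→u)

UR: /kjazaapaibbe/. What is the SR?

Rule 1 (intervocalic voicing): /p/ is a voiceless stop between vowels /a/ and /a/, so it voices to [b]. /kjazaapaibbe/ → kjazaabaibbe.
Rule 2 (degemination): /bb/ is a geminate; the first /b/ deletes. /kjazaabaibbe/ → kjazaabaibe.
Rule 3 (final vowel raising): /e/ is a mid vowel in word-final position, so it raises to [i]. /kjazaabaibe/ → kjazaabaibi.

kjazaabaibi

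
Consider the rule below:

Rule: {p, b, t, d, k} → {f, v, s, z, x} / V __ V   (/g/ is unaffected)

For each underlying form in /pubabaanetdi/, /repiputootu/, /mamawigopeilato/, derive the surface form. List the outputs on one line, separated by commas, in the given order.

puvavaanetdi, refifusoosu, mamawigofeilaso

/pubabaanetdi/: /b/ is a stop between vowels /u/ and /a/, so it spirantizes to the fricative [v]. /b/ is a stop between vowels /a/ and /a/, so it spirantizes to the fricative [v]. → [puvavaanetdi].
/repiputootu/: /p/ is a stop between vowels /e/ and /i/, so it spirantizes to the fricative [f]. /p/ is a stop between vowels /i/ and /u/, so it spirantizes to the fricative [f]. /t/ is a stop between vowels /u/ and /o/, so it spirantizes to the fricative [s]. /t/ is a stop between vowels /o/ and /u/, so it spirantizes to the fricative [s]. → [refifusoosu].
/mamawigopeilato/: /p/ is a stop between vowels /o/ and /e/, so it spirantizes to the fricative [f]. /t/ is a stop between vowels /a/ and /o/, so it spirantizes to the fricative [s]. → [mamawigofeilaso].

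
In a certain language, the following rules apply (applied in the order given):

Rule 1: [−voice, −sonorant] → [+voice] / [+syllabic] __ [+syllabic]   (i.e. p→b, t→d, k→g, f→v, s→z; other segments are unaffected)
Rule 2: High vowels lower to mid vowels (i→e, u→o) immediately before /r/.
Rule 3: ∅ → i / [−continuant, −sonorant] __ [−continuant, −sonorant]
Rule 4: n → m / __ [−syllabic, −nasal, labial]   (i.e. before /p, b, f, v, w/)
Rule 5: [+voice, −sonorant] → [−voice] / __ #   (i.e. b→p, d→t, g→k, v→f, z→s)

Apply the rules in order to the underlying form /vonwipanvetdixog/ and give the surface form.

Rule 1 (intervocalic voicing): /p/ is a voiceless obstruent between vowels /i/ and /a/, so it voices to [b]. /vonwipanvetdixog/ → vonwibanvetdixog.
Rule 2 (pre-rhotic lowering): no segment meets the environment; /vonwibanvetdixog/ is unchanged.
Rule 3 (stop-cluster i-epenthesis): /t/ and /d/ form a stop–stop cluster, so [i] is inserted between them. /vonwibanvetdixog/ → vonwibanvetidixog.
Rule 4 (nasal place assimilation): /n/ precedes the labial consonant /w/, so it assimilates in place to [m]. /n/ precedes the labial consonant /v/, so it assimilates in place to [m]. /vonwibanvetidixog/ → vomwibamvetidixog.
Rule 5 (final devoicing): /g/ is a voiced obstruent in word-final position, so it devoices to [k]. /vomwibamvetidixog/ → vomwibamvetidixok.

vomwibamvetidixok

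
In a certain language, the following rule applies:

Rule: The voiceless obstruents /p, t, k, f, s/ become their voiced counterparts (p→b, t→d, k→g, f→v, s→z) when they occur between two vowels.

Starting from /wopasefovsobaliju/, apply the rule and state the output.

Scanning /wopasefovsobaliju/: /p/ is a voiceless obstruent between vowels /o/ and /a/, so it voices to [b]; /s/ is a voiceless obstruent between vowels /a/ and /e/, so it voices to [z]; /f/ is a voiceless obstruent between vowels /e/ and /o/, so it voices to [v]; /s/ at position 10 is not in the conditioning environment.
Result: [wobazevovsobaliju].

wobazevovsobaliju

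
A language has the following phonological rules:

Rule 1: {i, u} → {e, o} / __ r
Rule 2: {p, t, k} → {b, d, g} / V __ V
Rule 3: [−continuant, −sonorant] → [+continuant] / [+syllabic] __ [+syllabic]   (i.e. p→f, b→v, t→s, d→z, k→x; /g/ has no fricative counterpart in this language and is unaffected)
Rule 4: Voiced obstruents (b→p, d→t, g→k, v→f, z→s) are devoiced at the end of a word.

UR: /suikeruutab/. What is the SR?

Rule 1 (pre-rhotic lowering): no segment meets the environment; /suikeruutab/ is unchanged.
Rule 2 (intervocalic voicing): /k/ is a voiceless stop between vowels /i/ and /e/, so it voices to [g]. /t/ is a voiceless stop between vowels /u/ and /a/, so it voices to [d]. /suikeruutab/ → suigeruudab.
Rule 3 (intervocalic spirantization): /d/ is a stop between vowels /u/ and /a/, so it spirantizes to the fricative [z]. /suigeruudab/ → suigeruuzab.
Rule 4 (final devoicing): /b/ is a voiced obstruent in word-final position, so it devoices to [p]. /suigeruuzab/ → suigeruuzap.

suigeruuzap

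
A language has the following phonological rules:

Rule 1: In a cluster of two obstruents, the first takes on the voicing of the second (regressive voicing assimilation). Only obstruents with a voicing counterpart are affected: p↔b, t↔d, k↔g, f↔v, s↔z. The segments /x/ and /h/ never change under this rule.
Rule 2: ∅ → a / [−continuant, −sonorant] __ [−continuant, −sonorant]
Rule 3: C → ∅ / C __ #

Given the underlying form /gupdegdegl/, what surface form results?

Rule 1 (regressive voicing assimilation): /p/ precedes the voiced obstruent /d/, so it voices to [b] by assimilation. /gupdegdegl/ → gubdegdegl.
Rule 2 (stop-cluster a-epenthesis): /b/ and /d/ form a stop–stop cluster, so [a] is inserted between them. /g/ and /d/ form a stop–stop cluster, so [a] is inserted between them. /gubdegdegl/ → gubadegadegl.
Rule 3 (final cluster simplification): /l/ is the second consonant of a word-final cluster /gl/, so it deletes. /gubadegadegl/ → gubadegadeg.

gubadegadeg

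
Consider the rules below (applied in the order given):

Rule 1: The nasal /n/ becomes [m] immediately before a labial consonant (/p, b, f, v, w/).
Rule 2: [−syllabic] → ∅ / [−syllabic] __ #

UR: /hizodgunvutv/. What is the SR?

hizodgumvut

Rule 1 (nasal place assimilation): /n/ precedes the labial consonant /v/, so it assimilates in place to [m]. /hizodgunvutv/ → hizodgumvutv.
Rule 2 (final cluster simplification): /v/ is the second consonant of a word-final cluster /tv/, so it deletes. /hizodgumvutv/ → hizodgumvut.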